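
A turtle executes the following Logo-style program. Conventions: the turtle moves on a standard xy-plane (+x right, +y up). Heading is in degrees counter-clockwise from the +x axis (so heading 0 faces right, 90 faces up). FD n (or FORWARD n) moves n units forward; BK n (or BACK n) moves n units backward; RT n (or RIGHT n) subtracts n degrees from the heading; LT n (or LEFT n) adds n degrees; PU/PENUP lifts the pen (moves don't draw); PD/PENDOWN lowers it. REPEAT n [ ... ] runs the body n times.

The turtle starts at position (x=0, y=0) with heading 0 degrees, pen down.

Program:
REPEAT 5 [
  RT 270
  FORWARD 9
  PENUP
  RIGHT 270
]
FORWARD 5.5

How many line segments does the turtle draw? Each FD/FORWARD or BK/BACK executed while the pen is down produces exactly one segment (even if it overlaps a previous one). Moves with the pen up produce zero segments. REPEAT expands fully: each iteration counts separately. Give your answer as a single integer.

Executing turtle program step by step:
Start: pos=(0,0), heading=0, pen down
REPEAT 5 [
  -- iteration 1/5 --
  RT 270: heading 0 -> 90
  FD 9: (0,0) -> (0,9) [heading=90, draw]
  PU: pen up
  RT 270: heading 90 -> 180
  -- iteration 2/5 --
  RT 270: heading 180 -> 270
  FD 9: (0,9) -> (0,0) [heading=270, move]
  PU: pen up
  RT 270: heading 270 -> 0
  -- iteration 3/5 --
  RT 270: heading 0 -> 90
  FD 9: (0,0) -> (0,9) [heading=90, move]
  PU: pen up
  RT 270: heading 90 -> 180
  -- iteration 4/5 --
  RT 270: heading 180 -> 270
  FD 9: (0,9) -> (0,0) [heading=270, move]
  PU: pen up
  RT 270: heading 270 -> 0
  -- iteration 5/5 --
  RT 270: heading 0 -> 90
  FD 9: (0,0) -> (0,9) [heading=90, move]
  PU: pen up
  RT 270: heading 90 -> 180
]
FD 5.5: (0,9) -> (-5.5,9) [heading=180, move]
Final: pos=(-5.5,9), heading=180, 1 segment(s) drawn
Segments drawn: 1

Answer: 1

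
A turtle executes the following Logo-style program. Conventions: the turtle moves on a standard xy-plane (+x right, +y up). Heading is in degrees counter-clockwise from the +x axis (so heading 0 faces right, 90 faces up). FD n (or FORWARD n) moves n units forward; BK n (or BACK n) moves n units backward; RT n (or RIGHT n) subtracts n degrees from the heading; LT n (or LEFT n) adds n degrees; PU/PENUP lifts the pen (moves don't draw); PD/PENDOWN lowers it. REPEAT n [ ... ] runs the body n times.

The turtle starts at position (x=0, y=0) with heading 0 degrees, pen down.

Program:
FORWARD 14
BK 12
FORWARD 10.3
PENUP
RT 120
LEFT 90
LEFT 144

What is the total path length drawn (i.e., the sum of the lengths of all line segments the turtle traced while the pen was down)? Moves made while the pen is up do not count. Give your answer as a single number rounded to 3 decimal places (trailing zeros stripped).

Answer: 36.3

Derivation:
Executing turtle program step by step:
Start: pos=(0,0), heading=0, pen down
FD 14: (0,0) -> (14,0) [heading=0, draw]
BK 12: (14,0) -> (2,0) [heading=0, draw]
FD 10.3: (2,0) -> (12.3,0) [heading=0, draw]
PU: pen up
RT 120: heading 0 -> 240
LT 90: heading 240 -> 330
LT 144: heading 330 -> 114
Final: pos=(12.3,0), heading=114, 3 segment(s) drawn

Segment lengths:
  seg 1: (0,0) -> (14,0), length = 14
  seg 2: (14,0) -> (2,0), length = 12
  seg 3: (2,0) -> (12.3,0), length = 10.3
Total = 36.3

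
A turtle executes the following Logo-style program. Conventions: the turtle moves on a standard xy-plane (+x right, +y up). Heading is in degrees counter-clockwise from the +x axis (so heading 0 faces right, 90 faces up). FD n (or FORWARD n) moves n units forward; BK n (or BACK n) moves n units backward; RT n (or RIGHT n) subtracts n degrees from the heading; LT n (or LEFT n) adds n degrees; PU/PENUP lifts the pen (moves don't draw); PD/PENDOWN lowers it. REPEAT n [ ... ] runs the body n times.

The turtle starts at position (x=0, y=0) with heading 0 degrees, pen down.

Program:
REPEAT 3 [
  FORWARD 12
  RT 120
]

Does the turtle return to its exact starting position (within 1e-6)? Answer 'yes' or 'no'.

Executing turtle program step by step:
Start: pos=(0,0), heading=0, pen down
REPEAT 3 [
  -- iteration 1/3 --
  FD 12: (0,0) -> (12,0) [heading=0, draw]
  RT 120: heading 0 -> 240
  -- iteration 2/3 --
  FD 12: (12,0) -> (6,-10.392) [heading=240, draw]
  RT 120: heading 240 -> 120
  -- iteration 3/3 --
  FD 12: (6,-10.392) -> (0,0) [heading=120, draw]
  RT 120: heading 120 -> 0
]
Final: pos=(0,0), heading=0, 3 segment(s) drawn

Start position: (0, 0)
Final position: (0, 0)
Distance = 0; < 1e-6 -> CLOSED

Answer: yes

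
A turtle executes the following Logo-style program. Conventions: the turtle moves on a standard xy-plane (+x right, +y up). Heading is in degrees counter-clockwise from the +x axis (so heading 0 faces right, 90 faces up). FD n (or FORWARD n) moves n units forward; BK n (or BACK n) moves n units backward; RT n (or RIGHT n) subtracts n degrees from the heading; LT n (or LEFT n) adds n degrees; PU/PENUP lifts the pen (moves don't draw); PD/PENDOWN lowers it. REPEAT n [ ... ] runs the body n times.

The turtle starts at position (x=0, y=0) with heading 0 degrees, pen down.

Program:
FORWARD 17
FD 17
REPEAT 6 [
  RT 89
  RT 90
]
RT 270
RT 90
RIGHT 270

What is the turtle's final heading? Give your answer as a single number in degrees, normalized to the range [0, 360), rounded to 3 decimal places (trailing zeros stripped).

Executing turtle program step by step:
Start: pos=(0,0), heading=0, pen down
FD 17: (0,0) -> (17,0) [heading=0, draw]
FD 17: (17,0) -> (34,0) [heading=0, draw]
REPEAT 6 [
  -- iteration 1/6 --
  RT 89: heading 0 -> 271
  RT 90: heading 271 -> 181
  -- iteration 2/6 --
  RT 89: heading 181 -> 92
  RT 90: heading 92 -> 2
  -- iteration 3/6 --
  RT 89: heading 2 -> 273
  RT 90: heading 273 -> 183
  -- iteration 4/6 --
  RT 89: heading 183 -> 94
  RT 90: heading 94 -> 4
  -- iteration 5/6 --
  RT 89: heading 4 -> 275
  RT 90: heading 275 -> 185
  -- iteration 6/6 --
  RT 89: heading 185 -> 96
  RT 90: heading 96 -> 6
]
RT 270: heading 6 -> 96
RT 90: heading 96 -> 6
RT 270: heading 6 -> 96
Final: pos=(34,0), heading=96, 2 segment(s) drawn

Answer: 96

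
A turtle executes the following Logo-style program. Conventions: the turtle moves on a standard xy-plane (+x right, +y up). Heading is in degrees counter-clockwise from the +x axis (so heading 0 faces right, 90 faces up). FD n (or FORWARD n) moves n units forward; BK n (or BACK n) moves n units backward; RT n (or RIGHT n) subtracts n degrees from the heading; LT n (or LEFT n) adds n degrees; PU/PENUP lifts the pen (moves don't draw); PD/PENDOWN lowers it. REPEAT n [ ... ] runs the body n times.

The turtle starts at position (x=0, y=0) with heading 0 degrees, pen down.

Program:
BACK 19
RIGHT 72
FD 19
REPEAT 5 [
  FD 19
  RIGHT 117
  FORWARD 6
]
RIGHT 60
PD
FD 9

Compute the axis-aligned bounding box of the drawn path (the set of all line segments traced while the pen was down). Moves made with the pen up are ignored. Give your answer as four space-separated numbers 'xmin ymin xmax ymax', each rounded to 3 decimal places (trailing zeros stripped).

Answer: -31.95 -36.14 0 0

Derivation:
Executing turtle program step by step:
Start: pos=(0,0), heading=0, pen down
BK 19: (0,0) -> (-19,0) [heading=0, draw]
RT 72: heading 0 -> 288
FD 19: (-19,0) -> (-13.129,-18.07) [heading=288, draw]
REPEAT 5 [
  -- iteration 1/5 --
  FD 19: (-13.129,-18.07) -> (-7.257,-36.14) [heading=288, draw]
  RT 117: heading 288 -> 171
  FD 6: (-7.257,-36.14) -> (-13.183,-35.202) [heading=171, draw]
  -- iteration 2/5 --
  FD 19: (-13.183,-35.202) -> (-31.95,-32.229) [heading=171, draw]
  RT 117: heading 171 -> 54
  FD 6: (-31.95,-32.229) -> (-28.423,-27.375) [heading=54, draw]
  -- iteration 3/5 --
  FD 19: (-28.423,-27.375) -> (-17.255,-12.004) [heading=54, draw]
  RT 117: heading 54 -> 297
  FD 6: (-17.255,-12.004) -> (-14.531,-17.35) [heading=297, draw]
  -- iteration 4/5 --
  FD 19: (-14.531,-17.35) -> (-5.905,-34.279) [heading=297, draw]
  RT 117: heading 297 -> 180
  FD 6: (-5.905,-34.279) -> (-11.905,-34.279) [heading=180, draw]
  -- iteration 5/5 --
  FD 19: (-11.905,-34.279) -> (-30.905,-34.279) [heading=180, draw]
  RT 117: heading 180 -> 63
  FD 6: (-30.905,-34.279) -> (-28.181,-28.933) [heading=63, draw]
]
RT 60: heading 63 -> 3
PD: pen down
FD 9: (-28.181,-28.933) -> (-19.194,-28.462) [heading=3, draw]
Final: pos=(-19.194,-28.462), heading=3, 13 segment(s) drawn

Segment endpoints: x in {-31.95, -30.905, -28.423, -28.181, -19.194, -19, -17.255, -14.531, -13.183, -13.129, -11.905, -7.257, -5.905, 0}, y in {-36.14, -35.202, -34.279, -34.279, -32.229, -28.933, -28.462, -27.375, -18.07, -17.35, -12.004, 0}
xmin=-31.95, ymin=-36.14, xmax=0, ymax=0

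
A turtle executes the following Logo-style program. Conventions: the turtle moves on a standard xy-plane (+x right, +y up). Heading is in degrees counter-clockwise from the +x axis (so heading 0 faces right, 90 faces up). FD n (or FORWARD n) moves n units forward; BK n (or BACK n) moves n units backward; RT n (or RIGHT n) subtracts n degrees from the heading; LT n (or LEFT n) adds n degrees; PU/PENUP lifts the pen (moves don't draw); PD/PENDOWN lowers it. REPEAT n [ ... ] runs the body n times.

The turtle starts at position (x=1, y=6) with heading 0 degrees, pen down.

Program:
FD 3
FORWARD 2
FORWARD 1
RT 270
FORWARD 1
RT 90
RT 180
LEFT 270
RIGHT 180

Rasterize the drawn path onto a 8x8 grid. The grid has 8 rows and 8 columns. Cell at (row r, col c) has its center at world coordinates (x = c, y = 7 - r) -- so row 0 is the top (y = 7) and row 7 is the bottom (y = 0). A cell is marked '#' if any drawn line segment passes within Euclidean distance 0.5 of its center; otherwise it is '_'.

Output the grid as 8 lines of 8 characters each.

Segment 0: (1,6) -> (4,6)
Segment 1: (4,6) -> (6,6)
Segment 2: (6,6) -> (7,6)
Segment 3: (7,6) -> (7,7)

Answer: _______#
_#######
________
________
________
________
________
________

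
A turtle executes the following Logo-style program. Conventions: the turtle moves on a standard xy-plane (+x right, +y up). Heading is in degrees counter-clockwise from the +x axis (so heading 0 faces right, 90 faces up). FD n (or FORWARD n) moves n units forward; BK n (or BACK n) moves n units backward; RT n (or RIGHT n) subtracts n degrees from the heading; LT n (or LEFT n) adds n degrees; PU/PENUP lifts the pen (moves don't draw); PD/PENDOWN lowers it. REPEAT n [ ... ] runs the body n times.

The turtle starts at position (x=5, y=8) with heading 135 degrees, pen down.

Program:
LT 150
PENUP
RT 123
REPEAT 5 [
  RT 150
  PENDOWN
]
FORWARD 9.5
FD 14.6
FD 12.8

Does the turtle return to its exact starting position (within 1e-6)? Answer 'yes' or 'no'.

Answer: no

Derivation:
Executing turtle program step by step:
Start: pos=(5,8), heading=135, pen down
LT 150: heading 135 -> 285
PU: pen up
RT 123: heading 285 -> 162
REPEAT 5 [
  -- iteration 1/5 --
  RT 150: heading 162 -> 12
  PD: pen down
  -- iteration 2/5 --
  RT 150: heading 12 -> 222
  PD: pen down
  -- iteration 3/5 --
  RT 150: heading 222 -> 72
  PD: pen down
  -- iteration 4/5 --
  RT 150: heading 72 -> 282
  PD: pen down
  -- iteration 5/5 --
  RT 150: heading 282 -> 132
  PD: pen down
]
FD 9.5: (5,8) -> (-1.357,15.06) [heading=132, draw]
FD 14.6: (-1.357,15.06) -> (-11.126,25.91) [heading=132, draw]
FD 12.8: (-11.126,25.91) -> (-19.691,35.422) [heading=132, draw]
Final: pos=(-19.691,35.422), heading=132, 3 segment(s) drawn

Start position: (5, 8)
Final position: (-19.691, 35.422)
Distance = 36.9; >= 1e-6 -> NOT closed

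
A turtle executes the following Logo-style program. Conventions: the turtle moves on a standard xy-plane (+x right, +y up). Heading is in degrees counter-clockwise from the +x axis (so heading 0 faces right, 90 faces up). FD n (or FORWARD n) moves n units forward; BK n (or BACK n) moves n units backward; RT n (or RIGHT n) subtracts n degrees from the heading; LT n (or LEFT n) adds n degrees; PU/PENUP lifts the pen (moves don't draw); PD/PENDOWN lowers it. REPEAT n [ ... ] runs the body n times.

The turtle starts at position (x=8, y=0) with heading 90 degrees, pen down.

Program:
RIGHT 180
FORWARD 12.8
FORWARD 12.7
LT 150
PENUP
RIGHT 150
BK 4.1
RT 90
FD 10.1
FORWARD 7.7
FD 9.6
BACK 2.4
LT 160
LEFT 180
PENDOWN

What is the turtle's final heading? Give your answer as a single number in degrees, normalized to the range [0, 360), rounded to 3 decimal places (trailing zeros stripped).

Answer: 160

Derivation:
Executing turtle program step by step:
Start: pos=(8,0), heading=90, pen down
RT 180: heading 90 -> 270
FD 12.8: (8,0) -> (8,-12.8) [heading=270, draw]
FD 12.7: (8,-12.8) -> (8,-25.5) [heading=270, draw]
LT 150: heading 270 -> 60
PU: pen up
RT 150: heading 60 -> 270
BK 4.1: (8,-25.5) -> (8,-21.4) [heading=270, move]
RT 90: heading 270 -> 180
FD 10.1: (8,-21.4) -> (-2.1,-21.4) [heading=180, move]
FD 7.7: (-2.1,-21.4) -> (-9.8,-21.4) [heading=180, move]
FD 9.6: (-9.8,-21.4) -> (-19.4,-21.4) [heading=180, move]
BK 2.4: (-19.4,-21.4) -> (-17,-21.4) [heading=180, move]
LT 160: heading 180 -> 340
LT 180: heading 340 -> 160
PD: pen down
Final: pos=(-17,-21.4), heading=160, 2 segment(s) drawn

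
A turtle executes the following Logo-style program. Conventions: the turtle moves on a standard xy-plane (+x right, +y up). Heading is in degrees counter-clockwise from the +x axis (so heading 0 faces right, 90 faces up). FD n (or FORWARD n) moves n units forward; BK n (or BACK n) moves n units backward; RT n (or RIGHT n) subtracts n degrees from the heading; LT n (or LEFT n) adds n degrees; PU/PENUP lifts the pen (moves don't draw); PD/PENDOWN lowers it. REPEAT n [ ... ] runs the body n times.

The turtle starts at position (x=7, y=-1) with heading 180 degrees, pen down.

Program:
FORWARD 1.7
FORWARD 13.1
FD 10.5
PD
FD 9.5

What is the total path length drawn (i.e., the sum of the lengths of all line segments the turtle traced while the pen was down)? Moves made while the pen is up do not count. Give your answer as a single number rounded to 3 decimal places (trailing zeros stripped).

Answer: 34.8

Derivation:
Executing turtle program step by step:
Start: pos=(7,-1), heading=180, pen down
FD 1.7: (7,-1) -> (5.3,-1) [heading=180, draw]
FD 13.1: (5.3,-1) -> (-7.8,-1) [heading=180, draw]
FD 10.5: (-7.8,-1) -> (-18.3,-1) [heading=180, draw]
PD: pen down
FD 9.5: (-18.3,-1) -> (-27.8,-1) [heading=180, draw]
Final: pos=(-27.8,-1), heading=180, 4 segment(s) drawn

Segment lengths:
  seg 1: (7,-1) -> (5.3,-1), length = 1.7
  seg 2: (5.3,-1) -> (-7.8,-1), length = 13.1
  seg 3: (-7.8,-1) -> (-18.3,-1), length = 10.5
  seg 4: (-18.3,-1) -> (-27.8,-1), length = 9.5
Total = 34.8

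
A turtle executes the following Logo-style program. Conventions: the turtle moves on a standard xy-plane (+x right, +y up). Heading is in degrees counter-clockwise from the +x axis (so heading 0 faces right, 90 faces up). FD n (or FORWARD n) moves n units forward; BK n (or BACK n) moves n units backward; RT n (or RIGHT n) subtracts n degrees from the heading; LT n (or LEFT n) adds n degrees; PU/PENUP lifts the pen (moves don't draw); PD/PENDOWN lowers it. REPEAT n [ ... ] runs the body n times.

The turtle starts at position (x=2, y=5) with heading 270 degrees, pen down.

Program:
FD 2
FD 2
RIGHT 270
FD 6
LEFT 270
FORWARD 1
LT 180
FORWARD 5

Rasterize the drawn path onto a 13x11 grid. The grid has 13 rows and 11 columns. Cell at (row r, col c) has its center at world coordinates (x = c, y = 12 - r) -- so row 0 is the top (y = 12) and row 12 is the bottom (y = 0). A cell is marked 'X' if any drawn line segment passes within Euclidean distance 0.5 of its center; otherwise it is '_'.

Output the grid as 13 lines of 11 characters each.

Answer: ___________
___________
___________
___________
___________
___________
___________
__X_____X__
__X_____X__
__X_____X__
__X_____X__
__XXXXXXX__
________X__

Derivation:
Segment 0: (2,5) -> (2,3)
Segment 1: (2,3) -> (2,1)
Segment 2: (2,1) -> (8,1)
Segment 3: (8,1) -> (8,0)
Segment 4: (8,0) -> (8,5)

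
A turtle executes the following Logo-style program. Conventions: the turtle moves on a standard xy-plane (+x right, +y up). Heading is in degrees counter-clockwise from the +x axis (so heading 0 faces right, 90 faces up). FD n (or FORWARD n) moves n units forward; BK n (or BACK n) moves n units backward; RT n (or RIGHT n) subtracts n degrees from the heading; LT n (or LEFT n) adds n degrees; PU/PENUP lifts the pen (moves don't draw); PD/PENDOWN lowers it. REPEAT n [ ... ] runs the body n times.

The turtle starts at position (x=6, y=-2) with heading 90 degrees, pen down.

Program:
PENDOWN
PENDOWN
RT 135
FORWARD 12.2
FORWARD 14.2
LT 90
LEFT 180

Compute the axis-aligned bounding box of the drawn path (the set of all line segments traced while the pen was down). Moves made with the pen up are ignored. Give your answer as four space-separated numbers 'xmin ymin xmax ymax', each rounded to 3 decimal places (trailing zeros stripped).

Executing turtle program step by step:
Start: pos=(6,-2), heading=90, pen down
PD: pen down
PD: pen down
RT 135: heading 90 -> 315
FD 12.2: (6,-2) -> (14.627,-10.627) [heading=315, draw]
FD 14.2: (14.627,-10.627) -> (24.668,-20.668) [heading=315, draw]
LT 90: heading 315 -> 45
LT 180: heading 45 -> 225
Final: pos=(24.668,-20.668), heading=225, 2 segment(s) drawn

Segment endpoints: x in {6, 14.627, 24.668}, y in {-20.668, -10.627, -2}
xmin=6, ymin=-20.668, xmax=24.668, ymax=-2

Answer: 6 -20.668 24.668 -2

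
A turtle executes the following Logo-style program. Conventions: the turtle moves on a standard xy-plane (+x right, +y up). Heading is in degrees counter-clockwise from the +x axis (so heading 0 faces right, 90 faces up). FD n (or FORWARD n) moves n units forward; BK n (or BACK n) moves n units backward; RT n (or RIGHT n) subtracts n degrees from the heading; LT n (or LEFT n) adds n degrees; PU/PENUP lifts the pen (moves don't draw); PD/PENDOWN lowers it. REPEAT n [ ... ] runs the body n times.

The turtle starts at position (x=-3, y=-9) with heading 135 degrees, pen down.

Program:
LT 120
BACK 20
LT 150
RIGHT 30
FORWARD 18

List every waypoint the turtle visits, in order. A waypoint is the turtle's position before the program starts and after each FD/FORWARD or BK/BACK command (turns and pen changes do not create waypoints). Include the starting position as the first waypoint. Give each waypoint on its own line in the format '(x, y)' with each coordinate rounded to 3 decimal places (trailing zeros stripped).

Answer: (-3, -9)
(2.176, 10.319)
(19.563, 14.977)

Derivation:
Executing turtle program step by step:
Start: pos=(-3,-9), heading=135, pen down
LT 120: heading 135 -> 255
BK 20: (-3,-9) -> (2.176,10.319) [heading=255, draw]
LT 150: heading 255 -> 45
RT 30: heading 45 -> 15
FD 18: (2.176,10.319) -> (19.563,14.977) [heading=15, draw]
Final: pos=(19.563,14.977), heading=15, 2 segment(s) drawn
Waypoints (3 total):
(-3, -9)
(2.176, 10.319)
(19.563, 14.977)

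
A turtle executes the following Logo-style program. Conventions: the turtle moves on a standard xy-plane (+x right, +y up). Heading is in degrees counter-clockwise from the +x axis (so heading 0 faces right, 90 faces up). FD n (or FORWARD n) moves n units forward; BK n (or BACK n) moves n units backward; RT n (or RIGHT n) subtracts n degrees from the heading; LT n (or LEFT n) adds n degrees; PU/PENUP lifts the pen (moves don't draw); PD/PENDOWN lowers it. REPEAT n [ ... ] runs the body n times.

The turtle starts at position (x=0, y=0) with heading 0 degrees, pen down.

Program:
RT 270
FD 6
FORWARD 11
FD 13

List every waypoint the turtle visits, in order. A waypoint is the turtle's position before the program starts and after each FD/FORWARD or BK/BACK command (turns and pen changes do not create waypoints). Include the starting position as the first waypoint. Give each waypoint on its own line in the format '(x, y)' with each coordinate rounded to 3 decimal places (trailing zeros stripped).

Executing turtle program step by step:
Start: pos=(0,0), heading=0, pen down
RT 270: heading 0 -> 90
FD 6: (0,0) -> (0,6) [heading=90, draw]
FD 11: (0,6) -> (0,17) [heading=90, draw]
FD 13: (0,17) -> (0,30) [heading=90, draw]
Final: pos=(0,30), heading=90, 3 segment(s) drawn
Waypoints (4 total):
(0, 0)
(0, 6)
(0, 17)
(0, 30)

Answer: (0, 0)
(0, 6)
(0, 17)
(0, 30)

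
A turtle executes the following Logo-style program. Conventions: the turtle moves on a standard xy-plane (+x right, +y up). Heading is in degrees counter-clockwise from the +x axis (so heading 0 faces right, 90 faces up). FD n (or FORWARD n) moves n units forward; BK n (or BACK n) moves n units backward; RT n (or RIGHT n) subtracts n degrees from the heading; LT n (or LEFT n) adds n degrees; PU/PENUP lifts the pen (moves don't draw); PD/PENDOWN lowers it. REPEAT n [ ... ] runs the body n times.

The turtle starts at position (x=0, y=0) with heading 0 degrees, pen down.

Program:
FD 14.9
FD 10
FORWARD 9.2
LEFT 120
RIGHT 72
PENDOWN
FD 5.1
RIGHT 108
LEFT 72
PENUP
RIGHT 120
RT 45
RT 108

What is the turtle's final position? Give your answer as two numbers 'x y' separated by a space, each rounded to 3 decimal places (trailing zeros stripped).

Executing turtle program step by step:
Start: pos=(0,0), heading=0, pen down
FD 14.9: (0,0) -> (14.9,0) [heading=0, draw]
FD 10: (14.9,0) -> (24.9,0) [heading=0, draw]
FD 9.2: (24.9,0) -> (34.1,0) [heading=0, draw]
LT 120: heading 0 -> 120
RT 72: heading 120 -> 48
PD: pen down
FD 5.1: (34.1,0) -> (37.513,3.79) [heading=48, draw]
RT 108: heading 48 -> 300
LT 72: heading 300 -> 12
PU: pen up
RT 120: heading 12 -> 252
RT 45: heading 252 -> 207
RT 108: heading 207 -> 99
Final: pos=(37.513,3.79), heading=99, 4 segment(s) drawn

Answer: 37.513 3.79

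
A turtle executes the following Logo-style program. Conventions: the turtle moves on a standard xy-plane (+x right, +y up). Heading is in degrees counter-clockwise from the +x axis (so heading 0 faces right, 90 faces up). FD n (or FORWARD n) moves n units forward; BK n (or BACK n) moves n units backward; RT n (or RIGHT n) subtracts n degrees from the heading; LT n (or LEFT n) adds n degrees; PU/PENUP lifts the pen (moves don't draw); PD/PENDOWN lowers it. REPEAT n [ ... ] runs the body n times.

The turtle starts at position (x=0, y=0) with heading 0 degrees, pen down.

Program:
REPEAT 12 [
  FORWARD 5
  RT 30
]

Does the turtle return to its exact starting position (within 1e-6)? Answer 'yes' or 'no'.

Answer: yes

Derivation:
Executing turtle program step by step:
Start: pos=(0,0), heading=0, pen down
REPEAT 12 [
  -- iteration 1/12 --
  FD 5: (0,0) -> (5,0) [heading=0, draw]
  RT 30: heading 0 -> 330
  -- iteration 2/12 --
  FD 5: (5,0) -> (9.33,-2.5) [heading=330, draw]
  RT 30: heading 330 -> 300
  -- iteration 3/12 --
  FD 5: (9.33,-2.5) -> (11.83,-6.83) [heading=300, draw]
  RT 30: heading 300 -> 270
  -- iteration 4/12 --
  FD 5: (11.83,-6.83) -> (11.83,-11.83) [heading=270, draw]
  RT 30: heading 270 -> 240
  -- iteration 5/12 --
  FD 5: (11.83,-11.83) -> (9.33,-16.16) [heading=240, draw]
  RT 30: heading 240 -> 210
  -- iteration 6/12 --
  FD 5: (9.33,-16.16) -> (5,-18.66) [heading=210, draw]
  RT 30: heading 210 -> 180
  -- iteration 7/12 --
  FD 5: (5,-18.66) -> (0,-18.66) [heading=180, draw]
  RT 30: heading 180 -> 150
  -- iteration 8/12 --
  FD 5: (0,-18.66) -> (-4.33,-16.16) [heading=150, draw]
  RT 30: heading 150 -> 120
  -- iteration 9/12 --
  FD 5: (-4.33,-16.16) -> (-6.83,-11.83) [heading=120, draw]
  RT 30: heading 120 -> 90
  -- iteration 10/12 --
  FD 5: (-6.83,-11.83) -> (-6.83,-6.83) [heading=90, draw]
  RT 30: heading 90 -> 60
  -- iteration 11/12 --
  FD 5: (-6.83,-6.83) -> (-4.33,-2.5) [heading=60, draw]
  RT 30: heading 60 -> 30
  -- iteration 12/12 --
  FD 5: (-4.33,-2.5) -> (0,0) [heading=30, draw]
  RT 30: heading 30 -> 0
]
Final: pos=(0,0), heading=0, 12 segment(s) drawn

Start position: (0, 0)
Final position: (0, 0)
Distance = 0; < 1e-6 -> CLOSED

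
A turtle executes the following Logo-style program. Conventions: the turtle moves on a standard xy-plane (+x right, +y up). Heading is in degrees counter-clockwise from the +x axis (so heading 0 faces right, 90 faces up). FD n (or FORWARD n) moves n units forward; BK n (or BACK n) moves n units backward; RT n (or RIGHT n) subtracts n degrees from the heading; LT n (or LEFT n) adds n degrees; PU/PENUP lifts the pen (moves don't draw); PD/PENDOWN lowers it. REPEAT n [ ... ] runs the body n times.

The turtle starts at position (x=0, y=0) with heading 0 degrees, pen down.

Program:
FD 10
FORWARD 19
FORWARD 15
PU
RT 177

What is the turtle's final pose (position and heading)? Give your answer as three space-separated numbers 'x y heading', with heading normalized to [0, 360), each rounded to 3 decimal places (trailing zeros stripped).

Answer: 44 0 183

Derivation:
Executing turtle program step by step:
Start: pos=(0,0), heading=0, pen down
FD 10: (0,0) -> (10,0) [heading=0, draw]
FD 19: (10,0) -> (29,0) [heading=0, draw]
FD 15: (29,0) -> (44,0) [heading=0, draw]
PU: pen up
RT 177: heading 0 -> 183
Final: pos=(44,0), heading=183, 3 segment(s) drawn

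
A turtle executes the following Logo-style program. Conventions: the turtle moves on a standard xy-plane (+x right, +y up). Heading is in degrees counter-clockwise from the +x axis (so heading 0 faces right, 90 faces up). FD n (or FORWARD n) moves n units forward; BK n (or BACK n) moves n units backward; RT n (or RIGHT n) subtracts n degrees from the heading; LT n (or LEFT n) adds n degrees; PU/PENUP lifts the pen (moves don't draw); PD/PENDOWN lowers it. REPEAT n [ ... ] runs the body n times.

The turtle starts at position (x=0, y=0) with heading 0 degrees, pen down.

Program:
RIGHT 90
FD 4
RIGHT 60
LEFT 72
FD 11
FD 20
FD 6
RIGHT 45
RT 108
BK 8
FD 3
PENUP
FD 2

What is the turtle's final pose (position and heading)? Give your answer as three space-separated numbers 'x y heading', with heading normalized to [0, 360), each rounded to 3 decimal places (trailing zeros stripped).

Executing turtle program step by step:
Start: pos=(0,0), heading=0, pen down
RT 90: heading 0 -> 270
FD 4: (0,0) -> (0,-4) [heading=270, draw]
RT 60: heading 270 -> 210
LT 72: heading 210 -> 282
FD 11: (0,-4) -> (2.287,-14.76) [heading=282, draw]
FD 20: (2.287,-14.76) -> (6.445,-34.323) [heading=282, draw]
FD 6: (6.445,-34.323) -> (7.693,-40.191) [heading=282, draw]
RT 45: heading 282 -> 237
RT 108: heading 237 -> 129
BK 8: (7.693,-40.191) -> (12.727,-46.409) [heading=129, draw]
FD 3: (12.727,-46.409) -> (10.839,-44.077) [heading=129, draw]
PU: pen up
FD 2: (10.839,-44.077) -> (9.581,-42.523) [heading=129, move]
Final: pos=(9.581,-42.523), heading=129, 6 segment(s) drawn

Answer: 9.581 -42.523 129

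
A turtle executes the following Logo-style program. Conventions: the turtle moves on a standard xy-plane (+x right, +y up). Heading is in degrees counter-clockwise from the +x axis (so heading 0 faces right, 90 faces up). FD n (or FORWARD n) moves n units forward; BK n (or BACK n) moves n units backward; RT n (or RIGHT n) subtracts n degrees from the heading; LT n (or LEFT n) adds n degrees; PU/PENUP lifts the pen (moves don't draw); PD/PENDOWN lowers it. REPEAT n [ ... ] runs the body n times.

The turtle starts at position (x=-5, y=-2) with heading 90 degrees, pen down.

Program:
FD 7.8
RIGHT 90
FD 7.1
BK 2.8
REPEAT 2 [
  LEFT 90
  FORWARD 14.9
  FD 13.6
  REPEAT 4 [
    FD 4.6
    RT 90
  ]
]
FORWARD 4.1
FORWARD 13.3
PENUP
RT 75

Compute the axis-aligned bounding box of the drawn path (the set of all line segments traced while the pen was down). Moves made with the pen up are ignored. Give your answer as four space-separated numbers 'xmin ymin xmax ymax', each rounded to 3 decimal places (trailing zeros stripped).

Executing turtle program step by step:
Start: pos=(-5,-2), heading=90, pen down
FD 7.8: (-5,-2) -> (-5,5.8) [heading=90, draw]
RT 90: heading 90 -> 0
FD 7.1: (-5,5.8) -> (2.1,5.8) [heading=0, draw]
BK 2.8: (2.1,5.8) -> (-0.7,5.8) [heading=0, draw]
REPEAT 2 [
  -- iteration 1/2 --
  LT 90: heading 0 -> 90
  FD 14.9: (-0.7,5.8) -> (-0.7,20.7) [heading=90, draw]
  FD 13.6: (-0.7,20.7) -> (-0.7,34.3) [heading=90, draw]
  REPEAT 4 [
    -- iteration 1/4 --
    FD 4.6: (-0.7,34.3) -> (-0.7,38.9) [heading=90, draw]
    RT 90: heading 90 -> 0
    -- iteration 2/4 --
    FD 4.6: (-0.7,38.9) -> (3.9,38.9) [heading=0, draw]
    RT 90: heading 0 -> 270
    -- iteration 3/4 --
    FD 4.6: (3.9,38.9) -> (3.9,34.3) [heading=270, draw]
    RT 90: heading 270 -> 180
    -- iteration 4/4 --
    FD 4.6: (3.9,34.3) -> (-0.7,34.3) [heading=180, draw]
    RT 90: heading 180 -> 90
  ]
  -- iteration 2/2 --
  LT 90: heading 90 -> 180
  FD 14.9: (-0.7,34.3) -> (-15.6,34.3) [heading=180, draw]
  FD 13.6: (-15.6,34.3) -> (-29.2,34.3) [heading=180, draw]
  REPEAT 4 [
    -- iteration 1/4 --
    FD 4.6: (-29.2,34.3) -> (-33.8,34.3) [heading=180, draw]
    RT 90: heading 180 -> 90
    -- iteration 2/4 --
    FD 4.6: (-33.8,34.3) -> (-33.8,38.9) [heading=90, draw]
    RT 90: heading 90 -> 0
    -- iteration 3/4 --
    FD 4.6: (-33.8,38.9) -> (-29.2,38.9) [heading=0, draw]
    RT 90: heading 0 -> 270
    -- iteration 4/4 --
    FD 4.6: (-29.2,38.9) -> (-29.2,34.3) [heading=270, draw]
    RT 90: heading 270 -> 180
  ]
]
FD 4.1: (-29.2,34.3) -> (-33.3,34.3) [heading=180, draw]
FD 13.3: (-33.3,34.3) -> (-46.6,34.3) [heading=180, draw]
PU: pen up
RT 75: heading 180 -> 105
Final: pos=(-46.6,34.3), heading=105, 17 segment(s) drawn

Segment endpoints: x in {-46.6, -33.8, -33.3, -29.2, -15.6, -5, -5, -0.7, -0.7, -0.7, -0.7, -0.7, 2.1, 3.9, 3.9}, y in {-2, 5.8, 20.7, 34.3, 34.3, 38.9}
xmin=-46.6, ymin=-2, xmax=3.9, ymax=38.9

Answer: -46.6 -2 3.9 38.9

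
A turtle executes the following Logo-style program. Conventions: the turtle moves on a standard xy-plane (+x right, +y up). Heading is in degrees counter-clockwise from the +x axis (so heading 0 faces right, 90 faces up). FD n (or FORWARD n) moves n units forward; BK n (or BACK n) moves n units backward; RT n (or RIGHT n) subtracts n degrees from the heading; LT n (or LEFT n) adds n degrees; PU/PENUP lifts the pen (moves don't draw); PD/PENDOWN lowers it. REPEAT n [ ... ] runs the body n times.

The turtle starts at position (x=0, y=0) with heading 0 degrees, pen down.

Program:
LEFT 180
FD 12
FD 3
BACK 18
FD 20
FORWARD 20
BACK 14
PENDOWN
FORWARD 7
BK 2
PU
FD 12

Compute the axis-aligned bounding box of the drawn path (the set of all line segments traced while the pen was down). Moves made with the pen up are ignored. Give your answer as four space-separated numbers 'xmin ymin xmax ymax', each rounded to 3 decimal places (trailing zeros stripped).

Executing turtle program step by step:
Start: pos=(0,0), heading=0, pen down
LT 180: heading 0 -> 180
FD 12: (0,0) -> (-12,0) [heading=180, draw]
FD 3: (-12,0) -> (-15,0) [heading=180, draw]
BK 18: (-15,0) -> (3,0) [heading=180, draw]
FD 20: (3,0) -> (-17,0) [heading=180, draw]
FD 20: (-17,0) -> (-37,0) [heading=180, draw]
BK 14: (-37,0) -> (-23,0) [heading=180, draw]
PD: pen down
FD 7: (-23,0) -> (-30,0) [heading=180, draw]
BK 2: (-30,0) -> (-28,0) [heading=180, draw]
PU: pen up
FD 12: (-28,0) -> (-40,0) [heading=180, move]
Final: pos=(-40,0), heading=180, 8 segment(s) drawn

Segment endpoints: x in {-37, -30, -28, -23, -17, -15, -12, 0, 3}, y in {0, 0, 0, 0, 0, 0, 0, 0, 0}
xmin=-37, ymin=0, xmax=3, ymax=0

Answer: -37 0 3 0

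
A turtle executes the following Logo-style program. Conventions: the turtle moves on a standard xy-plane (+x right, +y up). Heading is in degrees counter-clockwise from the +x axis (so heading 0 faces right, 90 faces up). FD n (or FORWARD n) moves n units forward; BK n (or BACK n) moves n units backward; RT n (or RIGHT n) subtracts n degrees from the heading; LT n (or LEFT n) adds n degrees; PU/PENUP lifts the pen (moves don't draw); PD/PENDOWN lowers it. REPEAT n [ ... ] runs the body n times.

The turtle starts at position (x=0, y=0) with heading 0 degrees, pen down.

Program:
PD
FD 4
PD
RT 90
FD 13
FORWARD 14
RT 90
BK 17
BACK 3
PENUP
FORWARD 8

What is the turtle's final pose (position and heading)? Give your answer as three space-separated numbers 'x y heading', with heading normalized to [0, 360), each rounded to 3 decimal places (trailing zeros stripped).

Executing turtle program step by step:
Start: pos=(0,0), heading=0, pen down
PD: pen down
FD 4: (0,0) -> (4,0) [heading=0, draw]
PD: pen down
RT 90: heading 0 -> 270
FD 13: (4,0) -> (4,-13) [heading=270, draw]
FD 14: (4,-13) -> (4,-27) [heading=270, draw]
RT 90: heading 270 -> 180
BK 17: (4,-27) -> (21,-27) [heading=180, draw]
BK 3: (21,-27) -> (24,-27) [heading=180, draw]
PU: pen up
FD 8: (24,-27) -> (16,-27) [heading=180, move]
Final: pos=(16,-27), heading=180, 5 segment(s) drawn

Answer: 16 -27 180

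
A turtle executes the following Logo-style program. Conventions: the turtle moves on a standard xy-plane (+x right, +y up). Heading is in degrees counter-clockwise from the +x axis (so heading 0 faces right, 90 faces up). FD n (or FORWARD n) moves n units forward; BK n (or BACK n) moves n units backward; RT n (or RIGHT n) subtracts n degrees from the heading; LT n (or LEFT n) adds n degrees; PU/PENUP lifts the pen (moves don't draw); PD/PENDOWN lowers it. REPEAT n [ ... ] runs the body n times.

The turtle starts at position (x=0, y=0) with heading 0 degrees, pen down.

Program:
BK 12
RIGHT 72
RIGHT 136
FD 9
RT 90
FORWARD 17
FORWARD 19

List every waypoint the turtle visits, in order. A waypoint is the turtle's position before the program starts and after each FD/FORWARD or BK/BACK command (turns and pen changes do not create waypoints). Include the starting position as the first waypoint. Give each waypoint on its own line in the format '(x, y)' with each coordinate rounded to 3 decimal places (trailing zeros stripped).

Executing turtle program step by step:
Start: pos=(0,0), heading=0, pen down
BK 12: (0,0) -> (-12,0) [heading=0, draw]
RT 72: heading 0 -> 288
RT 136: heading 288 -> 152
FD 9: (-12,0) -> (-19.947,4.225) [heading=152, draw]
RT 90: heading 152 -> 62
FD 17: (-19.947,4.225) -> (-11.966,19.235) [heading=62, draw]
FD 19: (-11.966,19.235) -> (-3.046,36.011) [heading=62, draw]
Final: pos=(-3.046,36.011), heading=62, 4 segment(s) drawn
Waypoints (5 total):
(0, 0)
(-12, 0)
(-19.947, 4.225)
(-11.966, 19.235)
(-3.046, 36.011)

Answer: (0, 0)
(-12, 0)
(-19.947, 4.225)
(-11.966, 19.235)
(-3.046, 36.011)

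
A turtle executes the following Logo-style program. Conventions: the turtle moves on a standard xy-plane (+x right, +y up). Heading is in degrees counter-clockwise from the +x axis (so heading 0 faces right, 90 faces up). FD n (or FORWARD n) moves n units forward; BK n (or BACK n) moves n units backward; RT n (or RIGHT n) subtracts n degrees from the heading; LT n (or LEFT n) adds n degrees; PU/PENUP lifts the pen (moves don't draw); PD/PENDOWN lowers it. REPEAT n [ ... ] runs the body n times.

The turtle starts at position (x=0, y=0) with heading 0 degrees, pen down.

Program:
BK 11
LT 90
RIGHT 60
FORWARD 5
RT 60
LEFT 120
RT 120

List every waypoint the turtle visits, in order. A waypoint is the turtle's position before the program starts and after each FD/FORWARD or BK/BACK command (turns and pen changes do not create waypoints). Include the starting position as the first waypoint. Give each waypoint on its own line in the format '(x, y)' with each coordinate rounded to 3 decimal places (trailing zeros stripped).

Answer: (0, 0)
(-11, 0)
(-6.67, 2.5)

Derivation:
Executing turtle program step by step:
Start: pos=(0,0), heading=0, pen down
BK 11: (0,0) -> (-11,0) [heading=0, draw]
LT 90: heading 0 -> 90
RT 60: heading 90 -> 30
FD 5: (-11,0) -> (-6.67,2.5) [heading=30, draw]
RT 60: heading 30 -> 330
LT 120: heading 330 -> 90
RT 120: heading 90 -> 330
Final: pos=(-6.67,2.5), heading=330, 2 segment(s) drawn
Waypoints (3 total):
(0, 0)
(-11, 0)
(-6.67, 2.5)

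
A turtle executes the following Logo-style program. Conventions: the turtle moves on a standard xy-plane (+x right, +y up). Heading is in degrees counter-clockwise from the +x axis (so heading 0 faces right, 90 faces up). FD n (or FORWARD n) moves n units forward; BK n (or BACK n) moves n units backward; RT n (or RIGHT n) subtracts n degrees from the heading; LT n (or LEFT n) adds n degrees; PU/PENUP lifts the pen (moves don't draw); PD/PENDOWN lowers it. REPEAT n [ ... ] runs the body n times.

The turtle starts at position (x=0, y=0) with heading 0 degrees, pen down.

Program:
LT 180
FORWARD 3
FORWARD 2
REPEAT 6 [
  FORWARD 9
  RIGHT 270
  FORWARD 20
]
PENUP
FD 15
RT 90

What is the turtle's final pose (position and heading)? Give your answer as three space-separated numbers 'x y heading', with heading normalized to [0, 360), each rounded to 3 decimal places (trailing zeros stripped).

Answer: 21 -29 270

Derivation:
Executing turtle program step by step:
Start: pos=(0,0), heading=0, pen down
LT 180: heading 0 -> 180
FD 3: (0,0) -> (-3,0) [heading=180, draw]
FD 2: (-3,0) -> (-5,0) [heading=180, draw]
REPEAT 6 [
  -- iteration 1/6 --
  FD 9: (-5,0) -> (-14,0) [heading=180, draw]
  RT 270: heading 180 -> 270
  FD 20: (-14,0) -> (-14,-20) [heading=270, draw]
  -- iteration 2/6 --
  FD 9: (-14,-20) -> (-14,-29) [heading=270, draw]
  RT 270: heading 270 -> 0
  FD 20: (-14,-29) -> (6,-29) [heading=0, draw]
  -- iteration 3/6 --
  FD 9: (6,-29) -> (15,-29) [heading=0, draw]
  RT 270: heading 0 -> 90
  FD 20: (15,-29) -> (15,-9) [heading=90, draw]
  -- iteration 4/6 --
  FD 9: (15,-9) -> (15,0) [heading=90, draw]
  RT 270: heading 90 -> 180
  FD 20: (15,0) -> (-5,0) [heading=180, draw]
  -- iteration 5/6 --
  FD 9: (-5,0) -> (-14,0) [heading=180, draw]
  RT 270: heading 180 -> 270
  FD 20: (-14,0) -> (-14,-20) [heading=270, draw]
  -- iteration 6/6 --
  FD 9: (-14,-20) -> (-14,-29) [heading=270, draw]
  RT 270: heading 270 -> 0
  FD 20: (-14,-29) -> (6,-29) [heading=0, draw]
]
PU: pen up
FD 15: (6,-29) -> (21,-29) [heading=0, move]
RT 90: heading 0 -> 270
Final: pos=(21,-29), heading=270, 14 segment(s) drawn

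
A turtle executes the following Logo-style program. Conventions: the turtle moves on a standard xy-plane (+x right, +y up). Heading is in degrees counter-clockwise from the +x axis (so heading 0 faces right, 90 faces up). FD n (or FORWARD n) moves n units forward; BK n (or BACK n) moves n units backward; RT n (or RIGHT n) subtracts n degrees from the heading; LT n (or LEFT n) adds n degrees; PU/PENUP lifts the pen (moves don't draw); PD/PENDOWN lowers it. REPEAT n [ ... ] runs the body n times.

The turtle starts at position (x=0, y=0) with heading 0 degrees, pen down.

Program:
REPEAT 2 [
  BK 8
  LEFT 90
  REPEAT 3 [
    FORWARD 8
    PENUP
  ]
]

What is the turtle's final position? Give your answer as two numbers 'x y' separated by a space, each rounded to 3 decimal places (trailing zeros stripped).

Executing turtle program step by step:
Start: pos=(0,0), heading=0, pen down
REPEAT 2 [
  -- iteration 1/2 --
  BK 8: (0,0) -> (-8,0) [heading=0, draw]
  LT 90: heading 0 -> 90
  REPEAT 3 [
    -- iteration 1/3 --
    FD 8: (-8,0) -> (-8,8) [heading=90, draw]
    PU: pen up
    -- iteration 2/3 --
    FD 8: (-8,8) -> (-8,16) [heading=90, move]
    PU: pen up
    -- iteration 3/3 --
    FD 8: (-8,16) -> (-8,24) [heading=90, move]
    PU: pen up
  ]
  -- iteration 2/2 --
  BK 8: (-8,24) -> (-8,16) [heading=90, move]
  LT 90: heading 90 -> 180
  REPEAT 3 [
    -- iteration 1/3 --
    FD 8: (-8,16) -> (-16,16) [heading=180, move]
    PU: pen up
    -- iteration 2/3 --
    FD 8: (-16,16) -> (-24,16) [heading=180, move]
    PU: pen up
    -- iteration 3/3 --
    FD 8: (-24,16) -> (-32,16) [heading=180, move]
    PU: pen up
  ]
]
Final: pos=(-32,16), heading=180, 2 segment(s) drawn

Answer: -32 16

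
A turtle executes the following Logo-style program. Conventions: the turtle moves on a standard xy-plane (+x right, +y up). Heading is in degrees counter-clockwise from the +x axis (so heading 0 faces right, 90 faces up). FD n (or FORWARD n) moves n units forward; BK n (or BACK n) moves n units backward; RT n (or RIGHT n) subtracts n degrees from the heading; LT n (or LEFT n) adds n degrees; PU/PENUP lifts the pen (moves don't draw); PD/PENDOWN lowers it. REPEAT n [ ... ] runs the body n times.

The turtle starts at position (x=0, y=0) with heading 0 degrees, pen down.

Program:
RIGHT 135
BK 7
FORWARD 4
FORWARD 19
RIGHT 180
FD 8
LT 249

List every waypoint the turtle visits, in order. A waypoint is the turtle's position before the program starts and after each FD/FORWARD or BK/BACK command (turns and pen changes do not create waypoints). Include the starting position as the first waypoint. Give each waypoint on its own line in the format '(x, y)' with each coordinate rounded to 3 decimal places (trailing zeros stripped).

Executing turtle program step by step:
Start: pos=(0,0), heading=0, pen down
RT 135: heading 0 -> 225
BK 7: (0,0) -> (4.95,4.95) [heading=225, draw]
FD 4: (4.95,4.95) -> (2.121,2.121) [heading=225, draw]
FD 19: (2.121,2.121) -> (-11.314,-11.314) [heading=225, draw]
RT 180: heading 225 -> 45
FD 8: (-11.314,-11.314) -> (-5.657,-5.657) [heading=45, draw]
LT 249: heading 45 -> 294
Final: pos=(-5.657,-5.657), heading=294, 4 segment(s) drawn
Waypoints (5 total):
(0, 0)
(4.95, 4.95)
(2.121, 2.121)
(-11.314, -11.314)
(-5.657, -5.657)

Answer: (0, 0)
(4.95, 4.95)
(2.121, 2.121)
(-11.314, -11.314)
(-5.657, -5.657)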